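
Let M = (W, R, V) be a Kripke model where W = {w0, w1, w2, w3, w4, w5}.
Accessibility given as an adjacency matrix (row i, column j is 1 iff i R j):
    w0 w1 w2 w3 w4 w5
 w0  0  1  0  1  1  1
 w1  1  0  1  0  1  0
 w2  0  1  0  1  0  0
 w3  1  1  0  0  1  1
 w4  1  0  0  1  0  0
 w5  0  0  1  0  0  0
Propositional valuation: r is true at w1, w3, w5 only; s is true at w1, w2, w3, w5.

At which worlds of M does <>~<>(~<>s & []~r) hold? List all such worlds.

Let φ = <>~<>(~<>s & []~r). Evaluate φ at each world:
  w0 (successors {w1, w3, w4, w5}): φ is true.
  w1 (successors {w0, w2, w4}): φ is true.
  w2 (successors {w1, w3}): φ is true.
  w3 (successors {w0, w1, w4, w5}): φ is true.
  w4 (successors {w0, w3}): φ is true.
  w5 (successors {w2}): φ is true.
For instance, at w5:
  At w5: <>~<>(~<>s & []~r) requires ~<>(~<>s & []~r) at some successor in {w2}.
    ~<>(~<>s & []~r) holds at w2, so <>~<>(~<>s & []~r) is true at w5.
      At w2: <>(~<>s & []~r) is false, so ~<>(~<>s & []~r) is true.
Satisfying worlds: {w0, w1, w2, w3, w4, w5}

w0, w1, w2, w3, w4, w5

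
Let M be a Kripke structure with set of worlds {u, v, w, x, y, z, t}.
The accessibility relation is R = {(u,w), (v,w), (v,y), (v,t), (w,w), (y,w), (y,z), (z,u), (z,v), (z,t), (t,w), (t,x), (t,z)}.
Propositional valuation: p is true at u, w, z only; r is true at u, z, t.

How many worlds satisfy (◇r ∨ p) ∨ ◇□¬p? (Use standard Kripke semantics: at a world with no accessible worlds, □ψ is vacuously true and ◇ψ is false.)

Recall that □ψ holds at a world iff ψ holds at every accessible world, and ◇ψ holds iff ψ holds at some accessible world.
Let φ = (◇r ∨ p) ∨ ◇□¬p. Evaluate φ at each world:
  u (successors {w}): φ is true.
  v (successors {w, y, t}): φ is true.
  w (successors {w}): φ is true.
  x (successors ∅): φ is false.
  y (successors {w, z}): φ is true.
  z (successors {u, v, t}): φ is true.
  t (successors {w, x, z}): φ is true.
For instance, at w:
  At w: ◇r ∨ p is true, ◇□¬p is false, so (◇r ∨ p) ∨ ◇□¬p is true.
    At w: ◇r is false, p is true, so ◇r ∨ p is true.
      At w: ◇r requires r at some successor in {w}.
        At w: r is false.
      So ◇r is false at w.
    At w: ◇□¬p requires □¬p at some successor in {w}.
      At w: □¬p is false.
    So ◇□¬p is false at w.
Satisfying worlds: {u, v, w, y, z, t}

6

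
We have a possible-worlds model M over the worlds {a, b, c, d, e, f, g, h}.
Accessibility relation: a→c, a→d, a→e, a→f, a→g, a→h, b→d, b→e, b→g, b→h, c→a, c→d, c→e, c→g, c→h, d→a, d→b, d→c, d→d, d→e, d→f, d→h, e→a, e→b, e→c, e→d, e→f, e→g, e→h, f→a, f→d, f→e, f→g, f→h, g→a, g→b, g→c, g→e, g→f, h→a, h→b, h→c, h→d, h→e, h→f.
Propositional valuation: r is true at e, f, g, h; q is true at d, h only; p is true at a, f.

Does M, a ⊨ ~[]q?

Yes

At a: []q is false, so ~[]q is true.
  At a: []q requires q at every successor {c, d, e, f, g, h}.
    q fails at c, so []q is false at a.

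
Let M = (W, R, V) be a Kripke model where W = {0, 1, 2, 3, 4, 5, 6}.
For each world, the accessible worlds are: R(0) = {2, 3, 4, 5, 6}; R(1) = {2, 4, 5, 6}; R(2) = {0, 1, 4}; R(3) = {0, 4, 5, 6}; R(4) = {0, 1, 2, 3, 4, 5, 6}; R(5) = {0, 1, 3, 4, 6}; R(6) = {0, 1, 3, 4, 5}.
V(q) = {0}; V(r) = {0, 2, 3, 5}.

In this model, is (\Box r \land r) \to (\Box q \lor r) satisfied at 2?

At 2: \Box r \land r is false, \Box q \lor r is true, so (\Box r \land r) \to (\Box q \lor r) is true.
  At 2: \Box r is false, r is true, so \Box r \land r is false.
    At 2: \Box r requires r at every successor {0, 1, 4}.
      r fails at 1, so \Box r is false at 2.
  At 2: \Box q is false, r is true, so \Box q \lor r is true.
    At 2: \Box q requires q at every successor {0, 1, 4}.
      q fails at 1, so \Box q is false at 2.

Yes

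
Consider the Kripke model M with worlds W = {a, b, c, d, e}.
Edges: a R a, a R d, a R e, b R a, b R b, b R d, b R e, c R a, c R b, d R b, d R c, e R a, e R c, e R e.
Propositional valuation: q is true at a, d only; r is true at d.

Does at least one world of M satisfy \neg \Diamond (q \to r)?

Let φ = \neg \Diamond (q \to r). Evaluate φ at each world:
  a (successors {a, d, e}): φ is false.
  b (successors {a, b, d, e}): φ is false.
  c (successors {a, b}): φ is false.
  d (successors {b, c}): φ is false.
  e (successors {a, c, e}): φ is false.
For instance, at b:
  At b: \Diamond (q \to r) is true, so \neg \Diamond (q \to r) is false.
    At b: \Diamond (q \to r) requires q \to r at some successor in {a, b, d, e}.
      q \to r holds at b, so \Diamond (q \to r) is true at b.

No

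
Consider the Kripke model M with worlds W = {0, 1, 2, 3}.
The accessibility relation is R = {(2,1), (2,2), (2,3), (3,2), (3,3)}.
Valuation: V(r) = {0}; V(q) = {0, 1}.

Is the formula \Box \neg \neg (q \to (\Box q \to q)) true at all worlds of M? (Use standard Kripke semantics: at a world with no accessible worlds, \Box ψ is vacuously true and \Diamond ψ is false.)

Recall that \Box ψ holds at a world iff ψ holds at every accessible world, and \Diamond ψ holds iff ψ holds at some accessible world.
Let φ = \Box \neg \neg (q \to (\Box q \to q)). Evaluate φ at each world:
  0 (successors ∅): φ is true.
  1 (successors ∅): φ is true.
  2 (successors {1, 2, 3}): φ is true.
  3 (successors {2, 3}): φ is true.
For instance, at 3:
  At 3: \Box \neg \neg (q \to (\Box q \to q)) requires \neg \neg (q \to (\Box q \to q)) at every successor {2, 3}.
      At 2: \neg (q \to (\Box q \to q)) is false, so \neg \neg (q \to (\Box q \to q)) is true.
      At 3: \neg (q \to (\Box q \to q)) is false, so \neg \neg (q \to (\Box q \to q)) is true.
  So \Box \neg \neg (q \to (\Box q \to q)) is true at 3.

Yes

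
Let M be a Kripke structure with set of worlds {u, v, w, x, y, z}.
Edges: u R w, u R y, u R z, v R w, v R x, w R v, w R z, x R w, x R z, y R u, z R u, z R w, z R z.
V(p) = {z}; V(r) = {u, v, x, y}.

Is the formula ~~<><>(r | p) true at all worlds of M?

Yes

Recall that <>ψ holds at a world iff ψ holds at some accessible world.
Let φ = ~~<><>(r | p). Evaluate φ at each world:
  u (successors {w, y, z}): φ is true.
  v (successors {w, x}): φ is true.
  w (successors {v, z}): φ is true.
  x (successors {w, z}): φ is true.
  y (successors {u}): φ is true.
  z (successors {u, w, z}): φ is true.
For instance, at v:
  At v: ~<><>(r | p) is false, so ~~<><>(r | p) is true.
    At v: <><>(r | p) is true, so ~<><>(r | p) is false.
      At v: <><>(r | p) requires <>(r | p) at some successor in {w, x}.
        <>(r | p) holds at w, so <><>(r | p) is true at v.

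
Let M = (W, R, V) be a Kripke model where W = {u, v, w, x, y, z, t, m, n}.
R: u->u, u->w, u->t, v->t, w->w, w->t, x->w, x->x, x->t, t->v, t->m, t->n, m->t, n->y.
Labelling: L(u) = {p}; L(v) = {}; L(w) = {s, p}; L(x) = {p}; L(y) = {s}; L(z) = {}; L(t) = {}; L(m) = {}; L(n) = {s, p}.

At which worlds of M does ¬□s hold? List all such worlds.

Recall that □ψ holds at a world iff ψ holds at every accessible world, and ◇ψ holds iff ψ holds at some accessible world.
Let φ = ¬□s. Evaluate φ at each world:
  u (successors {u, w, t}): φ is true.
  v (successors {t}): φ is true.
  w (successors {w, t}): φ is true.
  x (successors {w, x, t}): φ is true.
  y (successors ∅): φ is false.
  z (successors ∅): φ is false.
  t (successors {v, m, n}): φ is true.
  m (successors {t}): φ is true.
  n (successors {y}): φ is false.
For instance, at v:
  At v: □s is false, so ¬□s is true.
    At v: □s requires s at every successor {t}.
      s fails at t, so □s is false at v.
Satisfying worlds: {u, v, w, x, t, m}

u, v, w, x, t, m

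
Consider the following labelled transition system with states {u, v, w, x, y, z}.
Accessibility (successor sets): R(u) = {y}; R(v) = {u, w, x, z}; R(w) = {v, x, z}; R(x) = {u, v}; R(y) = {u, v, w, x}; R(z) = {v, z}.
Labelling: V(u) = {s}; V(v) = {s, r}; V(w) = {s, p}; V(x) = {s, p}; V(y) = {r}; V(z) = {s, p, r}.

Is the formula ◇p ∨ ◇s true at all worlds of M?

Let φ = ◇p ∨ ◇s. Evaluate φ at each world:
  u (successors {y}): φ is false.
  v (successors {u, w, x, z}): φ is true.
  w (successors {v, x, z}): φ is true.
  x (successors {u, v}): φ is true.
  y (successors {u, v, w, x}): φ is true.
  z (successors {v, z}): φ is true.
Detail at u (counterexample):
  At u: ◇p is false, ◇s is false, so ◇p ∨ ◇s is false.
    At u: ◇p requires p at some successor in {y}.
      At y: p is false.
    So ◇p is false at u.
    At u: ◇s requires s at some successor in {y}.
      At y: s is false.
    So ◇s is false at u.

No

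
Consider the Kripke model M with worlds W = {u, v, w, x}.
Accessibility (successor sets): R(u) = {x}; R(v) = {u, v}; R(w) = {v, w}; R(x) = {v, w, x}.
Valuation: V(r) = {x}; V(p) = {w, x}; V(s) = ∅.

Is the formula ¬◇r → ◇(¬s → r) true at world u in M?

Recall that ◇ψ holds at a world iff ψ holds at some accessible world.
At u: ¬◇r is false, ◇(¬s → r) is true, so ¬◇r → ◇(¬s → r) is true.
  At u: ◇r is true, so ¬◇r is false.
    At u: ◇r requires r at some successor in {x}.
      r holds at x, so ◇r is true at u.
  At u: ◇(¬s → r) requires ¬s → r at some successor in {x}.
    ¬s → r holds at x, so ◇(¬s → r) is true at u.

Yes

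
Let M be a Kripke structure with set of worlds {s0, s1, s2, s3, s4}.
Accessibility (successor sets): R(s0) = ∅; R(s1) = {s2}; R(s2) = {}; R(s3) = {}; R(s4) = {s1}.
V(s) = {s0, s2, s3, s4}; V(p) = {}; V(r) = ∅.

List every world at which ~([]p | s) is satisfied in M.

Let φ = ~([]p | s). Evaluate φ at each world:
  s0 (successors ∅): φ is false.
  s1 (successors {s2}): φ is true.
  s2 (successors ∅): φ is false.
  s3 (successors ∅): φ is false.
  s4 (successors {s1}): φ is false.
For instance, at s1:
  At s1: []p | s is false, so ~([]p | s) is true.
    At s1: []p is false, s is false, so []p | s is false.
      At s1: []p requires p at every successor {s2}.
        p fails at s2, so []p is false at s1.
Satisfying worlds: {s1}

s1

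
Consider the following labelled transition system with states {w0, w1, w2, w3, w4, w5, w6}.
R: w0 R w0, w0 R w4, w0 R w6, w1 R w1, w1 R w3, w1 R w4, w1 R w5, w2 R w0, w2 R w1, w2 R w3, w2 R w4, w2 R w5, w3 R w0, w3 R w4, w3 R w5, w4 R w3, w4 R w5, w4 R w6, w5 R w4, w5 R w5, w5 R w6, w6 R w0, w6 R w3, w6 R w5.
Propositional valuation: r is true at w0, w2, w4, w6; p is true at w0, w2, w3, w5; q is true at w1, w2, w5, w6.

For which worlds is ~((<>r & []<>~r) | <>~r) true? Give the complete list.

w0

Let φ = ~((<>r & []<>~r) | <>~r). Evaluate φ at each world:
  w0 (successors {w0, w4, w6}): φ is true.
  w1 (successors {w1, w3, w4, w5}): φ is false.
  w2 (successors {w0, w1, w3, w4, w5}): φ is false.
  w3 (successors {w0, w4, w5}): φ is false.
  w4 (successors {w3, w5, w6}): φ is false.
  w5 (successors {w4, w5, w6}): φ is false.
  w6 (successors {w0, w3, w5}): φ is false.
For instance, at w6:
  At w6: (<>r & []<>~r) | <>~r is true, so ~((<>r & []<>~r) | <>~r) is false.
    At w6: <>r & []<>~r is false, <>~r is true, so (<>r & []<>~r) | <>~r is true.
      At w6: <>r is true, []<>~r is false, so <>r & []<>~r is false.
      At w6: <>~r requires ~r at some successor in {w0, w3, w5}.
        ~r holds at w3, so <>~r is true at w6.
Satisfying worlds: {w0}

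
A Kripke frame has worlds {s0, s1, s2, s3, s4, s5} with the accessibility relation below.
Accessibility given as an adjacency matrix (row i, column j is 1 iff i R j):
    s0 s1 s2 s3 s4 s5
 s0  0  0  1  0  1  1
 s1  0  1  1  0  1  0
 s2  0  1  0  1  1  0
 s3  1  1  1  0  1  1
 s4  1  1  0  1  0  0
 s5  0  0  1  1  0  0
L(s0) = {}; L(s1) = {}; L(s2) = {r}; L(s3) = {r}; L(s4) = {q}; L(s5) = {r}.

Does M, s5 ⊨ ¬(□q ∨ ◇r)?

No

At s5: □q ∨ ◇r is true, so ¬(□q ∨ ◇r) is false.
  At s5: □q is false, ◇r is true, so □q ∨ ◇r is true.
    At s5: □q requires q at every successor {s2, s3}.
      q fails at s2, so □q is false at s5.
    At s5: ◇r requires r at some successor in {s2, s3}.
      r holds at s2, so ◇r is true at s5.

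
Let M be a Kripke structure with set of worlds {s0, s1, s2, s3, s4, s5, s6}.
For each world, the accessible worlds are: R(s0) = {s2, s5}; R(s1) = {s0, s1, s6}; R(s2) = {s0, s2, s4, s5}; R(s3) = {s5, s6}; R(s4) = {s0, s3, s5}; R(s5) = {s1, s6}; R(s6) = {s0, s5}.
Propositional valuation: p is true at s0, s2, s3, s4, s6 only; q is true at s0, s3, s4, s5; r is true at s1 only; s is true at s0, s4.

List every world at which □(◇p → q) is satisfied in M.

Let φ = □(◇p → q). Evaluate φ at each world:
  s0 (successors {s2, s5}): φ is false.
  s1 (successors {s0, s1, s6}): φ is false.
  s2 (successors {s0, s2, s4, s5}): φ is false.
  s3 (successors {s5, s6}): φ is false.
  s4 (successors {s0, s3, s5}): φ is true.
  s5 (successors {s1, s6}): φ is false.
  s6 (successors {s0, s5}): φ is true.
For instance, at s2:
  At s2: □(◇p → q) requires ◇p → q at every successor {s0, s2, s4, s5}.
    ◇p → q fails at s2, so □(◇p → q) is false at s2.
      At s2: ◇p is true, q is false, so ◇p → q is false.
Satisfying worlds: {s4, s6}

s4, s6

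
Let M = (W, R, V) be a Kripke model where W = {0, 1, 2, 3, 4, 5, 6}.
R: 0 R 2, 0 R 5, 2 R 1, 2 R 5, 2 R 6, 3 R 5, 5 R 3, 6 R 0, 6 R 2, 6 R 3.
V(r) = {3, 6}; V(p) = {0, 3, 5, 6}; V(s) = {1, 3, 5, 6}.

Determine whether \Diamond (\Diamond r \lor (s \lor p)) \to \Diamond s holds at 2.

At 2: \Diamond (\Diamond r \lor (s \lor p)) is true, \Diamond s is true, so \Diamond (\Diamond r \lor (s \lor p)) \to \Diamond s is true.
  At 2: \Diamond (\Diamond r \lor (s \lor p)) requires \Diamond r \lor (s \lor p) at some successor in {1, 5, 6}.
    \Diamond r \lor (s \lor p) holds at 1, so \Diamond (\Diamond r \lor (s \lor p)) is true at 2.
      At 1: \Diamond r is false, s \lor p is true, so \Diamond r \lor (s \lor p) is true.
  At 2: \Diamond s requires s at some successor in {1, 5, 6}.
    s holds at 1, so \Diamond s is true at 2.

Yes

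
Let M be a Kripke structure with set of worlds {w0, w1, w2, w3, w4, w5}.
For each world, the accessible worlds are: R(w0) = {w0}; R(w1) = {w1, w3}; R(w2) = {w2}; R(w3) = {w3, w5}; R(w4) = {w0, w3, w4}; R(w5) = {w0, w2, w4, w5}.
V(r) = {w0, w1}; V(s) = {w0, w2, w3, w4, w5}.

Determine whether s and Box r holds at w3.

No

At w3: s is true, Box r is false, so s and Box r is false.
  At w3: Box r requires r at every successor {w3, w5}.
    r fails at w3, so Box r is false at w3.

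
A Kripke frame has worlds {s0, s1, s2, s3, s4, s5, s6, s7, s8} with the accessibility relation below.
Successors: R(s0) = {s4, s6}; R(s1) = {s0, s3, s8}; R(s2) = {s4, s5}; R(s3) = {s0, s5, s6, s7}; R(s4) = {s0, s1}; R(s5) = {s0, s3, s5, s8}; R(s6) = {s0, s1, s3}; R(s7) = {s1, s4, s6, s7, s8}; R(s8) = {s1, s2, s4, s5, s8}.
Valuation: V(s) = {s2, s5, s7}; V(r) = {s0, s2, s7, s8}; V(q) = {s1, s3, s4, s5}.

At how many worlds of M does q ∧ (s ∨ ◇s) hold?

Let φ = q ∧ (s ∨ ◇s). Evaluate φ at each world:
  s0 (successors {s4, s6}): φ is false.
  s1 (successors {s0, s3, s8}): φ is false.
  s2 (successors {s4, s5}): φ is false.
  s3 (successors {s0, s5, s6, s7}): φ is true.
  s4 (successors {s0, s1}): φ is false.
  s5 (successors {s0, s3, s5, s8}): φ is true.
  s6 (successors {s0, s1, s3}): φ is false.
  s7 (successors {s1, s4, s6, s7, s8}): φ is false.
  s8 (successors {s1, s2, s4, s5, s8}): φ is false.
For instance, at s7:
  At s7: q is false, s ∨ ◇s is true, so q ∧ (s ∨ ◇s) is false.
    At s7: s is true, ◇s is true, so s ∨ ◇s is true.
      At s7: ◇s requires s at some successor in {s1, s4, s6, s7, s8}.
        s holds at s7, so ◇s is true at s7.
Satisfying worlds: {s3, s5}

2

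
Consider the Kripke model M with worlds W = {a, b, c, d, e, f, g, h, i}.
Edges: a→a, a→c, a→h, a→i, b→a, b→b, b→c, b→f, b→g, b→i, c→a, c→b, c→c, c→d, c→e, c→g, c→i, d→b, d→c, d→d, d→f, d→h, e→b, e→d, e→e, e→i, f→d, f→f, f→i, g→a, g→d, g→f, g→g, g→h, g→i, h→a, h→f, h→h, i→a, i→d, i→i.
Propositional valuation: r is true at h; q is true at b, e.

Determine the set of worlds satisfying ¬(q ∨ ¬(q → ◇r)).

a, c, d, f, g, h, i

Recall that ◇ψ holds at a world iff ψ holds at some accessible world.
Let φ = ¬(q ∨ ¬(q → ◇r)). Evaluate φ at each world:
  a (successors {a, c, h, i}): φ is true.
  b (successors {a, b, c, f, g, i}): φ is false.
  c (successors {a, b, c, d, e, g, i}): φ is true.
  d (successors {b, c, d, f, h}): φ is true.
  e (successors {b, d, e, i}): φ is false.
  f (successors {d, f, i}): φ is true.
  g (successors {a, d, f, g, h, i}): φ is true.
  h (successors {a, f, h}): φ is true.
  i (successors {a, d, i}): φ is true.
For instance, at c:
  At c: q ∨ ¬(q → ◇r) is false, so ¬(q ∨ ¬(q → ◇r)) is true.
    At c: q is false, ¬(q → ◇r) is false, so q ∨ ¬(q → ◇r) is false.
      At c: q → ◇r is true, so ¬(q → ◇r) is false.
Satisfying worlds: {a, c, d, f, g, h, i}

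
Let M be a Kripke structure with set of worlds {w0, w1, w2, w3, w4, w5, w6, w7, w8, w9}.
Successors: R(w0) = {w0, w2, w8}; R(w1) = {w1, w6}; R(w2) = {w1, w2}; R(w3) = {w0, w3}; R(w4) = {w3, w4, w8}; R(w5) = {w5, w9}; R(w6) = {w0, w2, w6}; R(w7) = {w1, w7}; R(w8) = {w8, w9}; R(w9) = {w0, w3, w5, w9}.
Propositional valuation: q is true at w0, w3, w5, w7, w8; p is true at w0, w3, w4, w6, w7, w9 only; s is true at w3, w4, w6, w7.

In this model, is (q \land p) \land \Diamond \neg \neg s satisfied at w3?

At w3: q \land p is true, \Diamond \neg \neg s is true, so (q \land p) \land \Diamond \neg \neg s is true.
  At w3: \Diamond \neg \neg s requires \neg \neg s at some successor in {w0, w3}.
    \neg \neg s holds at w3, so \Diamond \neg \neg s is true at w3.

Yes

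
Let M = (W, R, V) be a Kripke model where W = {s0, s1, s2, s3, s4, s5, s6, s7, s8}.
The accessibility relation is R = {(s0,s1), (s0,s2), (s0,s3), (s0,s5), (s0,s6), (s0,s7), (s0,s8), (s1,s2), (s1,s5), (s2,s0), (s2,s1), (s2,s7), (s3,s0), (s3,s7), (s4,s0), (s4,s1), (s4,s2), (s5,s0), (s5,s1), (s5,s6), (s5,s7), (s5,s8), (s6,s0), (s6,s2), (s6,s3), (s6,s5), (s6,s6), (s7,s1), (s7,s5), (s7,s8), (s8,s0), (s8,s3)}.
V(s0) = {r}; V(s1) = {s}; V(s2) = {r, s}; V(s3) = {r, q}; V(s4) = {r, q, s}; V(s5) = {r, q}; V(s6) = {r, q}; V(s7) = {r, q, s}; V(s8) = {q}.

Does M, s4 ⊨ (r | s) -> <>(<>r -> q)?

At s4: r | s is true, <>(<>r -> q) is false, so (r | s) -> <>(<>r -> q) is false.
  At s4: <>(<>r -> q) requires <>r -> q at some successor in {s0, s1, s2}.
    At s0: <>r -> q is false.
    At s1: <>r -> q is false.
    At s2: <>r -> q is false.
  So <>(<>r -> q) is false at s4.

No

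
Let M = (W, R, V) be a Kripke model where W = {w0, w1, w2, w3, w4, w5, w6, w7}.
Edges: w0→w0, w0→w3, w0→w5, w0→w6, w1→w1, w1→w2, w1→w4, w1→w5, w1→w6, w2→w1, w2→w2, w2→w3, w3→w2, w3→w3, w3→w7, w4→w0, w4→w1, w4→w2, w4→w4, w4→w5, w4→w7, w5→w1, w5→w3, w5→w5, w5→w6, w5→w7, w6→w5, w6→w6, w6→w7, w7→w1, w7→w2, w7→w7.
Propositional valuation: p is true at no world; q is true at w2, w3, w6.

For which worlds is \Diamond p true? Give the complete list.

Recall that \Diamond ψ holds at a world iff ψ holds at some accessible world.
Let φ = \Diamond p. Evaluate φ at each world:
  w0 (successors {w0, w3, w5, w6}): φ is false.
  w1 (successors {w1, w2, w4, w5, w6}): φ is false.
  w2 (successors {w1, w2, w3}): φ is false.
  w3 (successors {w2, w3, w7}): φ is false.
  w4 (successors {w0, w1, w2, w4, w5, w7}): φ is false.
  w5 (successors {w1, w3, w5, w6, w7}): φ is false.
  w6 (successors {w5, w6, w7}): φ is false.
  w7 (successors {w1, w2, w7}): φ is false.
For instance, at w7:
  At w7: \Diamond p requires p at some successor in {w1, w2, w7}.
    At w1: p is false.
    At w2: p is false.
    At w7: p is false.
  So \Diamond p is false at w7.
Satisfying worlds: none.

none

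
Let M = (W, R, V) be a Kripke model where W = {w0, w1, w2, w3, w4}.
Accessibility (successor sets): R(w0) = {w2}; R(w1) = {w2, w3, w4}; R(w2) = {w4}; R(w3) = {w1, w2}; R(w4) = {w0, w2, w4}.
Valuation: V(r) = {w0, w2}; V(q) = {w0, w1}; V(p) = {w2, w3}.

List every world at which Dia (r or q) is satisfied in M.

w0, w1, w3, w4

Let φ = Dia (r or q). Evaluate φ at each world:
  w0 (successors {w2}): φ is true.
  w1 (successors {w2, w3, w4}): φ is true.
  w2 (successors {w4}): φ is false.
  w3 (successors {w1, w2}): φ is true.
  w4 (successors {w0, w2, w4}): φ is true.
For instance, at w1:
  At w1: Dia (r or q) requires r or q at some successor in {w2, w3, w4}.
    r or q holds at w2, so Dia (r or q) is true at w1.
Satisfying worlds: {w0, w1, w3, w4}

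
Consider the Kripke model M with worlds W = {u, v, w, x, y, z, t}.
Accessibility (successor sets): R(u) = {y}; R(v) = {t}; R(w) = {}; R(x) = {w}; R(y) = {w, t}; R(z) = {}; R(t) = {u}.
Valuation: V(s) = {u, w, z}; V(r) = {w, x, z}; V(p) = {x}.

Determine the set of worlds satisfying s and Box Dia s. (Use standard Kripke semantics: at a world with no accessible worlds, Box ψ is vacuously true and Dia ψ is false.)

Let φ = s and Box Dia s. Evaluate φ at each world:
  u (successors {y}): φ is true.
  v (successors {t}): φ is false.
  w (successors ∅): φ is true.
  x (successors {w}): φ is false.
  y (successors {w, t}): φ is false.
  z (successors ∅): φ is true.
  t (successors {u}): φ is false.
For instance, at v:
  At v: s is false, Box Dia s is true, so s and Box Dia s is false.
    At v: Box Dia s requires Dia s at every successor {t}.
      At t: Dia s is true.
    So Box Dia s is true at v.
Satisfying worlds: {u, w, z}

u, w, z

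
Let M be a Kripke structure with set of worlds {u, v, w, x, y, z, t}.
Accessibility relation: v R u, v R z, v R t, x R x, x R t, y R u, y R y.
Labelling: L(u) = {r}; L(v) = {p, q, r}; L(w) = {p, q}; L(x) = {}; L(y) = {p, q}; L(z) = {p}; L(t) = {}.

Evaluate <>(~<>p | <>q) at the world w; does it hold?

No

At w: no accessible worlds, so <>(~<>p | <>q) is false.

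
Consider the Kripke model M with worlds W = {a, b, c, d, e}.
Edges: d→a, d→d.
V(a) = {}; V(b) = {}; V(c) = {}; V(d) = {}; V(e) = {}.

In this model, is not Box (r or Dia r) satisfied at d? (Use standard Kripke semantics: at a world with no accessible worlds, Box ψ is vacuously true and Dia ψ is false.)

Yes

At d: Box (r or Dia r) is false, so not Box (r or Dia r) is true.
  At d: Box (r or Dia r) requires r or Dia r at every successor {a, d}.
    r or Dia r fails at a, so Box (r or Dia r) is false at d.
      At a: r is false, Dia r is false, so r or Dia r is false.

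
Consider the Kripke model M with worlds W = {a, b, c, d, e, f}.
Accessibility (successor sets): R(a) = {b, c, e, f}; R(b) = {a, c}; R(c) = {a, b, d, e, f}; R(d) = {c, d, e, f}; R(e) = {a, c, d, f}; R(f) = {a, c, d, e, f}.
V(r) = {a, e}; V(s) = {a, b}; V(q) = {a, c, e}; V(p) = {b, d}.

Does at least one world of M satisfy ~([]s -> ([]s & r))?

No

Let φ = ~([]s -> ([]s & r)). Evaluate φ at each world:
  a (successors {b, c, e, f}): φ is false.
  b (successors {a, c}): φ is false.
  c (successors {a, b, d, e, f}): φ is false.
  d (successors {c, d, e, f}): φ is false.
  e (successors {a, c, d, f}): φ is false.
  f (successors {a, c, d, e, f}): φ is false.
For instance, at a:
  At a: []s -> ([]s & r) is true, so ~([]s -> ([]s & r)) is false.
    At a: []s is false, []s & r is false, so []s -> ([]s & r) is true.
      At a: []s requires s at every successor {b, c, e, f}.
        s fails at c, so []s is false at a.
      At a: []s is false, r is true, so []s & r is false.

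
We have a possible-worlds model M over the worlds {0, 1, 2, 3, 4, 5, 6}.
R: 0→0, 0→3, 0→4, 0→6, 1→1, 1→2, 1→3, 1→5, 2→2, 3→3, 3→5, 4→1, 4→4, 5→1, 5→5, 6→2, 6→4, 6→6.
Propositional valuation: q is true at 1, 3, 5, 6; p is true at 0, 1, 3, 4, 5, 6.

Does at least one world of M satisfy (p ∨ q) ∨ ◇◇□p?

Let φ = (p ∨ q) ∨ ◇◇□p. Evaluate φ at each world:
  0 (successors {0, 3, 4, 6}): φ is true.
  1 (successors {1, 2, 3, 5}): φ is true.
  2 (successors {2}): φ is false.
  3 (successors {3, 5}): φ is true.
  4 (successors {1, 4}): φ is true.
  5 (successors {1, 5}): φ is true.
  6 (successors {2, 4, 6}): φ is true.
Detail at 0 (witness):
  At 0: p ∨ q is true, ◇◇□p is true, so (p ∨ q) ∨ ◇◇□p is true.
    At 0: ◇◇□p requires ◇□p at some successor in {0, 3, 4, 6}.
      ◇□p holds at 0, so ◇◇□p is true at 0.

Yes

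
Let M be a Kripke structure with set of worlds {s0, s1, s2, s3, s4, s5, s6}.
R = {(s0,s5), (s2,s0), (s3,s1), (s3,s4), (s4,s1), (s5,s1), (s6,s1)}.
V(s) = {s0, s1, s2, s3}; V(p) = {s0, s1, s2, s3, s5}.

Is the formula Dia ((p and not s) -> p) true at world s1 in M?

No

At s1: no accessible worlds, so Dia ((p and not s) -> p) is false.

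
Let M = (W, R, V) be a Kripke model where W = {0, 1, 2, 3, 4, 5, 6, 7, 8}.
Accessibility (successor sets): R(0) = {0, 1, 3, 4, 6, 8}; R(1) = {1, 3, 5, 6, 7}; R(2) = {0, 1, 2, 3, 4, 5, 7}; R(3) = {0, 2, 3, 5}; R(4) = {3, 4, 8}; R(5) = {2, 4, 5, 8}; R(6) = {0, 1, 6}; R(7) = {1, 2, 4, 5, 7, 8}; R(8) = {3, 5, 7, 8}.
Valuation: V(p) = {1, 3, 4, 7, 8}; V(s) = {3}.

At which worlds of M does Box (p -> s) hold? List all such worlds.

3

Let φ = Box (p -> s). Evaluate φ at each world:
  0 (successors {0, 1, 3, 4, 6, 8}): φ is false.
  1 (successors {1, 3, 5, 6, 7}): φ is false.
  2 (successors {0, 1, 2, 3, 4, 5, 7}): φ is false.
  3 (successors {0, 2, 3, 5}): φ is true.
  4 (successors {3, 4, 8}): φ is false.
  5 (successors {2, 4, 5, 8}): φ is false.
  6 (successors {0, 1, 6}): φ is false.
  7 (successors {1, 2, 4, 5, 7, 8}): φ is false.
  8 (successors {3, 5, 7, 8}): φ is false.
For instance, at 4:
  At 4: Box (p -> s) requires p -> s at every successor {3, 4, 8}.
    p -> s fails at 4, so Box (p -> s) is false at 4.
Satisfying worlds: {3}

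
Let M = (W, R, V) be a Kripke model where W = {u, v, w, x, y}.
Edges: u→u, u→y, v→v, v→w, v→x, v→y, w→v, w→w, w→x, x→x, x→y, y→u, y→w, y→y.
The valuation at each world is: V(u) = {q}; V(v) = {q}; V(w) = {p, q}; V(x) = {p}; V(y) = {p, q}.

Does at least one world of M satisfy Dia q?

Yes

Let φ = Dia q. Evaluate φ at each world:
  u (successors {u, y}): φ is true.
  v (successors {v, w, x, y}): φ is true.
  w (successors {v, w, x}): φ is true.
  x (successors {x, y}): φ is true.
  y (successors {u, w, y}): φ is true.
Detail at u (witness):
  At u: Dia q requires q at some successor in {u, y}.
    q holds at u, so Dia q is true at u.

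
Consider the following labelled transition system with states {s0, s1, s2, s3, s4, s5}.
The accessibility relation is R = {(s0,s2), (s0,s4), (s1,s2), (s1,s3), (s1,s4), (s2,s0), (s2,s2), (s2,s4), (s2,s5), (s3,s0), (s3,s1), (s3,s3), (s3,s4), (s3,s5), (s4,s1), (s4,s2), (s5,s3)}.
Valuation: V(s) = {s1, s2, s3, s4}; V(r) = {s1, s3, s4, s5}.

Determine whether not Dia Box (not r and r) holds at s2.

At s2: Dia Box (not r and r) is false, so not Dia Box (not r and r) is true.
  At s2: Dia Box (not r and r) requires Box (not r and r) at some successor in {s0, s2, s4, s5}.
    At s0: Box (not r and r) is false.
    At s2: Box (not r and r) is false.
    At s4: Box (not r and r) is false.
    At s5: Box (not r and r) is false.
  So Dia Box (not r and r) is false at s2.

Yes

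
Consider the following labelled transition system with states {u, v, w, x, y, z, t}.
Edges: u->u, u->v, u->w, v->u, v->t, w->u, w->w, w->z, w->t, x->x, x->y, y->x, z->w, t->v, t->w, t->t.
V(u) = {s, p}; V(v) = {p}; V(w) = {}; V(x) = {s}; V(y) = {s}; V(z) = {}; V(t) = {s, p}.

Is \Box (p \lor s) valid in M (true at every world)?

No

Let φ = \Box (p \lor s). Evaluate φ at each world:
  u (successors {u, v, w}): φ is false.
  v (successors {u, t}): φ is true.
  w (successors {u, w, z, t}): φ is false.
  x (successors {x, y}): φ is true.
  y (successors {x}): φ is true.
  z (successors {w}): φ is false.
  t (successors {v, w, t}): φ is false.
Detail at u (counterexample):
  At u: \Box (p \lor s) requires p \lor s at every successor {u, v, w}.
    p \lor s fails at w, so \Box (p \lor s) is false at u.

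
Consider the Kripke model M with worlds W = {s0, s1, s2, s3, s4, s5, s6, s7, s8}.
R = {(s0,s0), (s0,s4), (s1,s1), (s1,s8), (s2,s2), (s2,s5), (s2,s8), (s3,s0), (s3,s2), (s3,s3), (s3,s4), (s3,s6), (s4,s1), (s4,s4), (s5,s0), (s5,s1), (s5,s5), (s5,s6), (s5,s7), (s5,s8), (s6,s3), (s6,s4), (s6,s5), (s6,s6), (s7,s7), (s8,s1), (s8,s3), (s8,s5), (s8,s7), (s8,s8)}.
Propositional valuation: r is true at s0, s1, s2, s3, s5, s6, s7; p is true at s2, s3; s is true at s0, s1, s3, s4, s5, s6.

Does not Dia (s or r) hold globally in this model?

Let φ = not Dia (s or r). Evaluate φ at each world:
  s0 (successors {s0, s4}): φ is false.
  s1 (successors {s1, s8}): φ is false.
  s2 (successors {s2, s5, s8}): φ is false.
  s3 (successors {s0, s2, s3, s4, s6}): φ is false.
  s4 (successors {s1, s4}): φ is false.
  s5 (successors {s0, s1, s5, s6, s7, s8}): φ is false.
  s6 (successors {s3, s4, s5, s6}): φ is false.
  s7 (successors {s7}): φ is false.
  s8 (successors {s1, s3, s5, s7, s8}): φ is false.
Detail at s0 (counterexample):
  At s0: Dia (s or r) is true, so not Dia (s or r) is false.
    At s0: Dia (s or r) requires s or r at some successor in {s0, s4}.
      s or r holds at s0, so Dia (s or r) is true at s0.

No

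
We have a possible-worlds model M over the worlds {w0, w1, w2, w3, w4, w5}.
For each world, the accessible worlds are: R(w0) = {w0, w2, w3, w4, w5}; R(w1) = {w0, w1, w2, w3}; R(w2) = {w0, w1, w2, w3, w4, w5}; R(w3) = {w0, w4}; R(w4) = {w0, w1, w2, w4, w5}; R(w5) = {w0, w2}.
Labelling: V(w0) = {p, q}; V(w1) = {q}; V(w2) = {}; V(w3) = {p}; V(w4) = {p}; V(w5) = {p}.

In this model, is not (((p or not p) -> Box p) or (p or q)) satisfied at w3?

No

At w3: ((p or not p) -> Box p) or (p or q) is true, so not (((p or not p) -> Box p) or (p or q)) is false.
  At w3: (p or not p) -> Box p is true, p or q is true, so ((p or not p) -> Box p) or (p or q) is true.
    At w3: p or not p is true, Box p is true, so (p or not p) -> Box p is true.
      At w3: Box p requires p at every successor {w0, w4}.
        At w0: p is true.
        At w4: p is true.
      So Box p is true at w3.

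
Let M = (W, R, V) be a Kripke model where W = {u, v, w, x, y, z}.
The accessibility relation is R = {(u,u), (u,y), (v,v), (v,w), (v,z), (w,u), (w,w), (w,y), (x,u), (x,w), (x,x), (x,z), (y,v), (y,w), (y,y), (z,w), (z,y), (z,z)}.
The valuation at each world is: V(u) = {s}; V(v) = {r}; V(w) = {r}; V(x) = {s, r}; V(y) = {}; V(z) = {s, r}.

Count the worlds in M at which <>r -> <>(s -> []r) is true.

6

Let φ = <>r -> <>(s -> []r). Evaluate φ at each world:
  u (successors {u, y}): φ is true.
  v (successors {v, w, z}): φ is true.
  w (successors {u, w, y}): φ is true.
  x (successors {u, w, x, z}): φ is true.
  y (successors {v, w, y}): φ is true.
  z (successors {w, y, z}): φ is true.
For instance, at y:
  At y: <>r is true, <>(s -> []r) is true, so <>r -> <>(s -> []r) is true.
    At y: <>r requires r at some successor in {v, w, y}.
      r holds at v, so <>r is true at y.
    At y: <>(s -> []r) requires s -> []r at some successor in {v, w, y}.
      s -> []r holds at v, so <>(s -> []r) is true at y.
Satisfying worlds: {u, v, w, x, y, z}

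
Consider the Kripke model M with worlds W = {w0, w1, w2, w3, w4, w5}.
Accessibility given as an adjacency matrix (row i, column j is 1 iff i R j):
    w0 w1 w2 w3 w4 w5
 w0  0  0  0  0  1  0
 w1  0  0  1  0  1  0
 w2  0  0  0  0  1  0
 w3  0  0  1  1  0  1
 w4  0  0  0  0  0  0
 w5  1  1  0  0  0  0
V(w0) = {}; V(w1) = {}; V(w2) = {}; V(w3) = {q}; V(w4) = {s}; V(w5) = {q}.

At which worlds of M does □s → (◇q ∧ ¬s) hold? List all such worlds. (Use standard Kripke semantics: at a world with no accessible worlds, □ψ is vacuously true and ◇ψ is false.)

w1, w3, w5

Let φ = □s → (◇q ∧ ¬s). Evaluate φ at each world:
  w0 (successors {w4}): φ is false.
  w1 (successors {w2, w4}): φ is true.
  w2 (successors {w4}): φ is false.
  w3 (successors {w2, w3, w5}): φ is true.
  w4 (successors ∅): φ is false.
  w5 (successors {w0, w1}): φ is true.
For instance, at w2:
  At w2: □s is true, ◇q ∧ ¬s is false, so □s → (◇q ∧ ¬s) is false.
    At w2: □s requires s at every successor {w4}.
      At w4: s is true.
    So □s is true at w2.
    At w2: ◇q is false, ¬s is true, so ◇q ∧ ¬s is false.
      At w2: ◇q requires q at some successor in {w4}.
        At w4: q is false.
      So ◇q is false at w2.
Satisfying worlds: {w1, w3, w5}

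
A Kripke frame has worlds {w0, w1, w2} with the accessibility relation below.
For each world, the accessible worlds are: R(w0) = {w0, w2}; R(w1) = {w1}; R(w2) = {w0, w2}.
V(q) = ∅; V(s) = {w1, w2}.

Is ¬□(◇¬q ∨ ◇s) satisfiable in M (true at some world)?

No

Recall that □ψ holds at a world iff ψ holds at every accessible world, and ◇ψ holds iff ψ holds at some accessible world.
Let φ = ¬□(◇¬q ∨ ◇s). Evaluate φ at each world:
  w0 (successors {w0, w2}): φ is false.
  w1 (successors {w1}): φ is false.
  w2 (successors {w0, w2}): φ is false.
For instance, at w2:
  At w2: □(◇¬q ∨ ◇s) is true, so ¬□(◇¬q ∨ ◇s) is false.
    At w2: □(◇¬q ∨ ◇s) requires ◇¬q ∨ ◇s at every successor {w0, w2}.
      At w0: ◇¬q ∨ ◇s is true.
      At w2: ◇¬q ∨ ◇s is true.
    So □(◇¬q ∨ ◇s) is true at w2.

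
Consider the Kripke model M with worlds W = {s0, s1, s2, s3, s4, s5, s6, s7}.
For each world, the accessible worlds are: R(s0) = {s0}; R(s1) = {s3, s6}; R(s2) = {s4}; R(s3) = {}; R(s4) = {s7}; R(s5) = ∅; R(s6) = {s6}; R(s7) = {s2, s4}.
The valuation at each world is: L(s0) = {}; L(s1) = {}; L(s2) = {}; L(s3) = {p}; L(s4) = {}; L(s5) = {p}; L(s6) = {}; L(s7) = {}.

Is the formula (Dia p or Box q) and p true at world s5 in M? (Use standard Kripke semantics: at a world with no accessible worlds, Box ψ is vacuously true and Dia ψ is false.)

At s5: Dia p or Box q is true, p is true, so (Dia p or Box q) and p is true.
  At s5: Dia p is false, Box q is true, so Dia p or Box q is true.
    At s5: no accessible worlds, so Dia p is false.
    At s5: no accessible worlds, so Box q holds vacuously.

Yes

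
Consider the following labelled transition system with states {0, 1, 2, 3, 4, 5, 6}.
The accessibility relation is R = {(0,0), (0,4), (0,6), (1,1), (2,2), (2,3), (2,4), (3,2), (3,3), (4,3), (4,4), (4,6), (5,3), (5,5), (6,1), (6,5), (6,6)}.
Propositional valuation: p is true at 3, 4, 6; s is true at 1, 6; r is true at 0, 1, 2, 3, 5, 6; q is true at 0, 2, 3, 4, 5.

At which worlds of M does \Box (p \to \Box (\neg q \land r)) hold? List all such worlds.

1

Let φ = \Box (p \to \Box (\neg q \land r)). Evaluate φ at each world:
  0 (successors {0, 4, 6}): φ is false.
  1 (successors {1}): φ is true.
  2 (successors {2, 3, 4}): φ is false.
  3 (successors {2, 3}): φ is false.
  4 (successors {3, 4, 6}): φ is false.
  5 (successors {3, 5}): φ is false.
  6 (successors {1, 5, 6}): φ is false.
For instance, at 6:
  At 6: \Box (p \to \Box (\neg q \land r)) requires p \to \Box (\neg q \land r) at every successor {1, 5, 6}.
    p \to \Box (\neg q \land r) fails at 6, so \Box (p \to \Box (\neg q \land r)) is false at 6.
      At 6: p is true, \Box (\neg q \land r) is false, so p \to \Box (\neg q \land r) is false.
Satisfying worlds: {1}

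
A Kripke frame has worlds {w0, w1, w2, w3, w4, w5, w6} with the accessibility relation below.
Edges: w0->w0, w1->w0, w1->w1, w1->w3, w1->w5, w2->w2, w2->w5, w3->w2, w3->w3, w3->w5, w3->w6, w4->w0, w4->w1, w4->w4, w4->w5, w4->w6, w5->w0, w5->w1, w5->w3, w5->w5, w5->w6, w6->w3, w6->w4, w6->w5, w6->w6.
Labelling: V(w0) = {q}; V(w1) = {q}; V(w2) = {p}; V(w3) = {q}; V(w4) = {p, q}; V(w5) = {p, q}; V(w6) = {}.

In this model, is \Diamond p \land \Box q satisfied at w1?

At w1: \Diamond p is true, \Box q is true, so \Diamond p \land \Box q is true.
  At w1: \Diamond p requires p at some successor in {w0, w1, w3, w5}.
    p holds at w5, so \Diamond p is true at w1.
  At w1: \Box q requires q at every successor {w0, w1, w3, w5}.
    At w0: q is true.
    At w1: q is true.
    At w3: q is true.
    At w5: q is true.
  So \Box q is true at w1.

Yes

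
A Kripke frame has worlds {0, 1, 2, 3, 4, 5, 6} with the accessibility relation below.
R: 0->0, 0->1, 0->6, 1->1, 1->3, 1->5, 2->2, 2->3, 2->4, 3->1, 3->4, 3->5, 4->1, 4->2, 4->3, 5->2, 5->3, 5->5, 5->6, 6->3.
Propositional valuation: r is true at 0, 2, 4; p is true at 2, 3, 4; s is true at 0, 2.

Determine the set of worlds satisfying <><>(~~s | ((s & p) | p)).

0, 1, 2, 3, 4, 5, 6

Let φ = <><>(~~s | ((s & p) | p)). Evaluate φ at each world:
  0 (successors {0, 1, 6}): φ is true.
  1 (successors {1, 3, 5}): φ is true.
  2 (successors {2, 3, 4}): φ is true.
  3 (successors {1, 4, 5}): φ is true.
  4 (successors {1, 2, 3}): φ is true.
  5 (successors {2, 3, 5, 6}): φ is true.
  6 (successors {3}): φ is true.
For instance, at 4:
  At 4: <><>(~~s | ((s & p) | p)) requires <>(~~s | ((s & p) | p)) at some successor in {1, 2, 3}.
    <>(~~s | ((s & p) | p)) holds at 1, so <><>(~~s | ((s & p) | p)) is true at 4.
      At 1: <>(~~s | ((s & p) | p)) requires ~~s | ((s & p) | p) at some successor in {1, 3, 5}.
        ~~s | ((s & p) | p) holds at 3, so <>(~~s | ((s & p) | p)) is true at 1.
Satisfying worlds: {0, 1, 2, 3, 4, 5, 6}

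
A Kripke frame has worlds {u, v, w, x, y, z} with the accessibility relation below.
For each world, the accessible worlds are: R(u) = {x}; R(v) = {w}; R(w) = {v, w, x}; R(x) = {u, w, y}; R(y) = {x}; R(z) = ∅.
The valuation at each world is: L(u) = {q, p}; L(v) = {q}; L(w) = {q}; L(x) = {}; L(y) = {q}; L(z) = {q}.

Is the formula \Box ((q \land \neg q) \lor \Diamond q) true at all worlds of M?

No

Let φ = \Box ((q \land \neg q) \lor \Diamond q). Evaluate φ at each world:
  u (successors {x}): φ is true.
  v (successors {w}): φ is true.
  w (successors {v, w, x}): φ is true.
  x (successors {u, w, y}): φ is false.
  y (successors {x}): φ is true.
  z (successors ∅): φ is true.
Detail at x (counterexample):
  At x: \Box ((q \land \neg q) \lor \Diamond q) requires (q \land \neg q) \lor \Diamond q at every successor {u, w, y}.
    (q \land \neg q) \lor \Diamond q fails at u, so \Box ((q \land \neg q) \lor \Diamond q) is false at x.
      At u: q \land \neg q is false, \Diamond q is false, so (q \land \neg q) \lor \Diamond q is false.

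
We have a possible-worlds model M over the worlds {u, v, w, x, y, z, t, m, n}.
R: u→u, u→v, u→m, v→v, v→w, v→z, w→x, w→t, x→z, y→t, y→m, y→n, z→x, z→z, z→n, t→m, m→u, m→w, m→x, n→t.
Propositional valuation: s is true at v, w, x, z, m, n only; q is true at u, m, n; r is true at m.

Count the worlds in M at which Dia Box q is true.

Let φ = Dia Box q. Evaluate φ at each world:
  u (successors {u, v, m}): φ is false.
  v (successors {v, w, z}): φ is false.
  w (successors {x, t}): φ is true.
  x (successors {z}): φ is false.
  y (successors {t, m, n}): φ is true.
  z (successors {x, z, n}): φ is false.
  t (successors {m}): φ is false.
  m (successors {u, w, x}): φ is false.
  n (successors {t}): φ is true.
For instance, at z:
  At z: Dia Box q requires Box q at some successor in {x, z, n}.
    At x: Box q is false.
    At z: Box q is false.
    At n: Box q is false.
  So Dia Box q is false at z.
Satisfying worlds: {w, y, n}

3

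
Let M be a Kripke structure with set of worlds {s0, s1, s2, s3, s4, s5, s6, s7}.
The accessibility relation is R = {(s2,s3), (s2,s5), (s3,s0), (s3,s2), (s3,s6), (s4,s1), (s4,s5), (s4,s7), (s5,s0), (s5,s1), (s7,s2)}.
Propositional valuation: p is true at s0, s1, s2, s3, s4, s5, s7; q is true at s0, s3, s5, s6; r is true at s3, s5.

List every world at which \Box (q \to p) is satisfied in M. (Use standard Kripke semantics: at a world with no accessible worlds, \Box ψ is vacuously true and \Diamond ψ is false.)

s0, s1, s2, s4, s5, s6, s7

Recall that \Box ψ holds at a world iff ψ holds at every accessible world, and \Diamond ψ holds iff ψ holds at some accessible world.
Let φ = \Box (q \to p). Evaluate φ at each world:
  s0 (successors ∅): φ is true.
  s1 (successors ∅): φ is true.
  s2 (successors {s3, s5}): φ is true.
  s3 (successors {s0, s2, s6}): φ is false.
  s4 (successors {s1, s5, s7}): φ is true.
  s5 (successors {s0, s1}): φ is true.
  s6 (successors ∅): φ is true.
  s7 (successors {s2}): φ is true.
For instance, at s2:
  At s2: \Box (q \to p) requires q \to p at every successor {s3, s5}.
    At s3: q \to p is true.
    At s5: q \to p is true.
  So \Box (q \to p) is true at s2.
Satisfying worlds: {s0, s1, s2, s4, s5, s6, s7}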